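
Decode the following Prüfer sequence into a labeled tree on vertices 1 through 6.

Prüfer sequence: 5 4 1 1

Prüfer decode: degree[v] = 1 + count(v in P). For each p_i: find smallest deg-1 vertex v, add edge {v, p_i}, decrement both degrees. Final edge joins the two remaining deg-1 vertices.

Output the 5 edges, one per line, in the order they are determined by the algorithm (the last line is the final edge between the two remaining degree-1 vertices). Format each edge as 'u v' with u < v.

Initial degrees: {1:3, 2:1, 3:1, 4:2, 5:2, 6:1}
Step 1: smallest deg-1 vertex = 2, p_1 = 5. Add edge {2,5}. Now deg[2]=0, deg[5]=1.
Step 2: smallest deg-1 vertex = 3, p_2 = 4. Add edge {3,4}. Now deg[3]=0, deg[4]=1.
Step 3: smallest deg-1 vertex = 4, p_3 = 1. Add edge {1,4}. Now deg[4]=0, deg[1]=2.
Step 4: smallest deg-1 vertex = 5, p_4 = 1. Add edge {1,5}. Now deg[5]=0, deg[1]=1.
Final: two remaining deg-1 vertices are 1, 6. Add edge {1,6}.

Answer: 2 5
3 4
1 4
1 5
1 6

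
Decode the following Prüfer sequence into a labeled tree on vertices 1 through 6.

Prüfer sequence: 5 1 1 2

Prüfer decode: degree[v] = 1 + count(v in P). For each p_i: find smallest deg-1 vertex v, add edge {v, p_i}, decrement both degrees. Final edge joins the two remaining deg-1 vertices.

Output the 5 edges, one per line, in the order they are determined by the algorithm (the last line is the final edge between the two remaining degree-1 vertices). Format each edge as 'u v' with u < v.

Answer: 3 5
1 4
1 5
1 2
2 6

Derivation:
Initial degrees: {1:3, 2:2, 3:1, 4:1, 5:2, 6:1}
Step 1: smallest deg-1 vertex = 3, p_1 = 5. Add edge {3,5}. Now deg[3]=0, deg[5]=1.
Step 2: smallest deg-1 vertex = 4, p_2 = 1. Add edge {1,4}. Now deg[4]=0, deg[1]=2.
Step 3: smallest deg-1 vertex = 5, p_3 = 1. Add edge {1,5}. Now deg[5]=0, deg[1]=1.
Step 4: smallest deg-1 vertex = 1, p_4 = 2. Add edge {1,2}. Now deg[1]=0, deg[2]=1.
Final: two remaining deg-1 vertices are 2, 6. Add edge {2,6}.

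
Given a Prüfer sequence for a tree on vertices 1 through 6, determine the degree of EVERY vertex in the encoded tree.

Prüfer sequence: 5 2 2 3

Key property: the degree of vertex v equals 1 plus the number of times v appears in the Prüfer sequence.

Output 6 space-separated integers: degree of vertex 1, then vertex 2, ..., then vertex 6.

p_1 = 5: count[5] becomes 1
p_2 = 2: count[2] becomes 1
p_3 = 2: count[2] becomes 2
p_4 = 3: count[3] becomes 1
Degrees (1 + count): deg[1]=1+0=1, deg[2]=1+2=3, deg[3]=1+1=2, deg[4]=1+0=1, deg[5]=1+1=2, deg[6]=1+0=1

Answer: 1 3 2 1 2 1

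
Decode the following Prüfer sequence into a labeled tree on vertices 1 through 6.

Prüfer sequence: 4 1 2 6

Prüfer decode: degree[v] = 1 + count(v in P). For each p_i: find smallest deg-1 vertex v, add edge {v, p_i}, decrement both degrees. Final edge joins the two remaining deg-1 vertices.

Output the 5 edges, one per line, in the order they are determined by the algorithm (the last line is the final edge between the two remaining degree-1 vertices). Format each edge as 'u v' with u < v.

Initial degrees: {1:2, 2:2, 3:1, 4:2, 5:1, 6:2}
Step 1: smallest deg-1 vertex = 3, p_1 = 4. Add edge {3,4}. Now deg[3]=0, deg[4]=1.
Step 2: smallest deg-1 vertex = 4, p_2 = 1. Add edge {1,4}. Now deg[4]=0, deg[1]=1.
Step 3: smallest deg-1 vertex = 1, p_3 = 2. Add edge {1,2}. Now deg[1]=0, deg[2]=1.
Step 4: smallest deg-1 vertex = 2, p_4 = 6. Add edge {2,6}. Now deg[2]=0, deg[6]=1.
Final: two remaining deg-1 vertices are 5, 6. Add edge {5,6}.

Answer: 3 4
1 4
1 2
2 6
5 6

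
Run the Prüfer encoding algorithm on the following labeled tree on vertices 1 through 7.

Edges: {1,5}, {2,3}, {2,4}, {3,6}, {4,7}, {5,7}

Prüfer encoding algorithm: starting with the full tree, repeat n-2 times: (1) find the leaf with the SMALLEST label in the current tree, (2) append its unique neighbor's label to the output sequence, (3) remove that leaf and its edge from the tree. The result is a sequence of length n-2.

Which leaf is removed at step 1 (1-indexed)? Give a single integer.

Step 1: current leaves = {1,6}. Remove leaf 1 (neighbor: 5).

Answer: 1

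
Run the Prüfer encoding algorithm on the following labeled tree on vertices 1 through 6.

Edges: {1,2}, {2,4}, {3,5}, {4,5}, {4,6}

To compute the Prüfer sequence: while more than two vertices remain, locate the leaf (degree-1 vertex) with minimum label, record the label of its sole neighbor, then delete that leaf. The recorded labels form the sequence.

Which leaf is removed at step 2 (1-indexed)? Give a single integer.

Answer: 2

Derivation:
Step 1: current leaves = {1,3,6}. Remove leaf 1 (neighbor: 2).
Step 2: current leaves = {2,3,6}. Remove leaf 2 (neighbor: 4).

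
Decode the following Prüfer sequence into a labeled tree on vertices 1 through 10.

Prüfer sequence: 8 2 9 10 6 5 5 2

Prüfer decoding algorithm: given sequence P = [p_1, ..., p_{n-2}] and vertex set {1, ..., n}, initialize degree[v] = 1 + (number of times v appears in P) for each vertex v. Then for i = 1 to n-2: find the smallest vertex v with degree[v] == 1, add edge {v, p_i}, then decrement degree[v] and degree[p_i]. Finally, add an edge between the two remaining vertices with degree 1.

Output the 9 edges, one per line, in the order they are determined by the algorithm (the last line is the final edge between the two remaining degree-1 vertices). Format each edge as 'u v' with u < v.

Answer: 1 8
2 3
4 9
7 10
6 8
5 6
5 9
2 5
2 10

Derivation:
Initial degrees: {1:1, 2:3, 3:1, 4:1, 5:3, 6:2, 7:1, 8:2, 9:2, 10:2}
Step 1: smallest deg-1 vertex = 1, p_1 = 8. Add edge {1,8}. Now deg[1]=0, deg[8]=1.
Step 2: smallest deg-1 vertex = 3, p_2 = 2. Add edge {2,3}. Now deg[3]=0, deg[2]=2.
Step 3: smallest deg-1 vertex = 4, p_3 = 9. Add edge {4,9}. Now deg[4]=0, deg[9]=1.
Step 4: smallest deg-1 vertex = 7, p_4 = 10. Add edge {7,10}. Now deg[7]=0, deg[10]=1.
Step 5: smallest deg-1 vertex = 8, p_5 = 6. Add edge {6,8}. Now deg[8]=0, deg[6]=1.
Step 6: smallest deg-1 vertex = 6, p_6 = 5. Add edge {5,6}. Now deg[6]=0, deg[5]=2.
Step 7: smallest deg-1 vertex = 9, p_7 = 5. Add edge {5,9}. Now deg[9]=0, deg[5]=1.
Step 8: smallest deg-1 vertex = 5, p_8 = 2. Add edge {2,5}. Now deg[5]=0, deg[2]=1.
Final: two remaining deg-1 vertices are 2, 10. Add edge {2,10}.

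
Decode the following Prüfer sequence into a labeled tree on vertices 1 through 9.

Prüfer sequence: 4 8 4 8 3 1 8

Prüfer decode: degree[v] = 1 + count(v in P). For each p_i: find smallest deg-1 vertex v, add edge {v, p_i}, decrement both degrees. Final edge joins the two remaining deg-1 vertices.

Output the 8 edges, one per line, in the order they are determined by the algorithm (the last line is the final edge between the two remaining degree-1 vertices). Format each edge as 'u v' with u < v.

Answer: 2 4
5 8
4 6
4 8
3 7
1 3
1 8
8 9

Derivation:
Initial degrees: {1:2, 2:1, 3:2, 4:3, 5:1, 6:1, 7:1, 8:4, 9:1}
Step 1: smallest deg-1 vertex = 2, p_1 = 4. Add edge {2,4}. Now deg[2]=0, deg[4]=2.
Step 2: smallest deg-1 vertex = 5, p_2 = 8. Add edge {5,8}. Now deg[5]=0, deg[8]=3.
Step 3: smallest deg-1 vertex = 6, p_3 = 4. Add edge {4,6}. Now deg[6]=0, deg[4]=1.
Step 4: smallest deg-1 vertex = 4, p_4 = 8. Add edge {4,8}. Now deg[4]=0, deg[8]=2.
Step 5: smallest deg-1 vertex = 7, p_5 = 3. Add edge {3,7}. Now deg[7]=0, deg[3]=1.
Step 6: smallest deg-1 vertex = 3, p_6 = 1. Add edge {1,3}. Now deg[3]=0, deg[1]=1.
Step 7: smallest deg-1 vertex = 1, p_7 = 8. Add edge {1,8}. Now deg[1]=0, deg[8]=1.
Final: two remaining deg-1 vertices are 8, 9. Add edge {8,9}.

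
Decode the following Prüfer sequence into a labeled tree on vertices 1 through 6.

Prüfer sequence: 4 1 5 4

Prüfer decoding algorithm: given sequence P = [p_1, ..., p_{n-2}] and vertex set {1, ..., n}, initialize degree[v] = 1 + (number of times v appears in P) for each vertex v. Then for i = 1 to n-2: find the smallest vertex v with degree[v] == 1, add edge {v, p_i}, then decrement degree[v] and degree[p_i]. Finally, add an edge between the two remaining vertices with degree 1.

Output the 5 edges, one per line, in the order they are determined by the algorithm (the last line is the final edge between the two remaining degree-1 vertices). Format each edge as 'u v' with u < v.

Answer: 2 4
1 3
1 5
4 5
4 6

Derivation:
Initial degrees: {1:2, 2:1, 3:1, 4:3, 5:2, 6:1}
Step 1: smallest deg-1 vertex = 2, p_1 = 4. Add edge {2,4}. Now deg[2]=0, deg[4]=2.
Step 2: smallest deg-1 vertex = 3, p_2 = 1. Add edge {1,3}. Now deg[3]=0, deg[1]=1.
Step 3: smallest deg-1 vertex = 1, p_3 = 5. Add edge {1,5}. Now deg[1]=0, deg[5]=1.
Step 4: smallest deg-1 vertex = 5, p_4 = 4. Add edge {4,5}. Now deg[5]=0, deg[4]=1.
Final: two remaining deg-1 vertices are 4, 6. Add edge {4,6}.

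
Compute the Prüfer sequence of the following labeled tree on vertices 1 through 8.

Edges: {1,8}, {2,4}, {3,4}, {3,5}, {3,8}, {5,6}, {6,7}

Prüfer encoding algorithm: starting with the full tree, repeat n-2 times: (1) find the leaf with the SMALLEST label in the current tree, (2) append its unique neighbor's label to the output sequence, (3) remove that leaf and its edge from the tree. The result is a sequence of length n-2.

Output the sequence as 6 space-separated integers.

Answer: 8 4 3 6 5 3

Derivation:
Step 1: leaves = {1,2,7}. Remove smallest leaf 1, emit neighbor 8.
Step 2: leaves = {2,7,8}. Remove smallest leaf 2, emit neighbor 4.
Step 3: leaves = {4,7,8}. Remove smallest leaf 4, emit neighbor 3.
Step 4: leaves = {7,8}. Remove smallest leaf 7, emit neighbor 6.
Step 5: leaves = {6,8}. Remove smallest leaf 6, emit neighbor 5.
Step 6: leaves = {5,8}. Remove smallest leaf 5, emit neighbor 3.
Done: 2 vertices remain (3, 8). Sequence = [8 4 3 6 5 3]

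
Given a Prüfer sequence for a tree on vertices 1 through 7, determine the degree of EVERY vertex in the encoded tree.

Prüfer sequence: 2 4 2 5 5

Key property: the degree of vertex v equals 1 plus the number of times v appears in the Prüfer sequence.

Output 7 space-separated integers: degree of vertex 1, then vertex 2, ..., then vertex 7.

Answer: 1 3 1 2 3 1 1

Derivation:
p_1 = 2: count[2] becomes 1
p_2 = 4: count[4] becomes 1
p_3 = 2: count[2] becomes 2
p_4 = 5: count[5] becomes 1
p_5 = 5: count[5] becomes 2
Degrees (1 + count): deg[1]=1+0=1, deg[2]=1+2=3, deg[3]=1+0=1, deg[4]=1+1=2, deg[5]=1+2=3, deg[6]=1+0=1, deg[7]=1+0=1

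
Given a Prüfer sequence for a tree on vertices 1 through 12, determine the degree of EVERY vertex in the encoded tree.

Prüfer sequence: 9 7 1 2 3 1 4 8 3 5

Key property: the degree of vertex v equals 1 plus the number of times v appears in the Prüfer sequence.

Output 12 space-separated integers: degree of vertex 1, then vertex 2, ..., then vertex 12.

p_1 = 9: count[9] becomes 1
p_2 = 7: count[7] becomes 1
p_3 = 1: count[1] becomes 1
p_4 = 2: count[2] becomes 1
p_5 = 3: count[3] becomes 1
p_6 = 1: count[1] becomes 2
p_7 = 4: count[4] becomes 1
p_8 = 8: count[8] becomes 1
p_9 = 3: count[3] becomes 2
p_10 = 5: count[5] becomes 1
Degrees (1 + count): deg[1]=1+2=3, deg[2]=1+1=2, deg[3]=1+2=3, deg[4]=1+1=2, deg[5]=1+1=2, deg[6]=1+0=1, deg[7]=1+1=2, deg[8]=1+1=2, deg[9]=1+1=2, deg[10]=1+0=1, deg[11]=1+0=1, deg[12]=1+0=1

Answer: 3 2 3 2 2 1 2 2 2 1 1 1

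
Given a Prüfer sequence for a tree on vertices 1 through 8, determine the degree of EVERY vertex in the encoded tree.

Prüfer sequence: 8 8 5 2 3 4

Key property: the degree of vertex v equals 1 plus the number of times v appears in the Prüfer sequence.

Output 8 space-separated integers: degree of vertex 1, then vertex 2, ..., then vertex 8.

Answer: 1 2 2 2 2 1 1 3

Derivation:
p_1 = 8: count[8] becomes 1
p_2 = 8: count[8] becomes 2
p_3 = 5: count[5] becomes 1
p_4 = 2: count[2] becomes 1
p_5 = 3: count[3] becomes 1
p_6 = 4: count[4] becomes 1
Degrees (1 + count): deg[1]=1+0=1, deg[2]=1+1=2, deg[3]=1+1=2, deg[4]=1+1=2, deg[5]=1+1=2, deg[6]=1+0=1, deg[7]=1+0=1, deg[8]=1+2=3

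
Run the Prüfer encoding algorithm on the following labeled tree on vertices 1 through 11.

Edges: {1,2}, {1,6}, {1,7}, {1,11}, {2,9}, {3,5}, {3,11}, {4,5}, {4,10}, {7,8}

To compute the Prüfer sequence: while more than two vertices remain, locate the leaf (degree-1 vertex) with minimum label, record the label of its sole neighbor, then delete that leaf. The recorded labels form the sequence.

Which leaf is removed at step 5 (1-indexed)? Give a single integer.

Answer: 2

Derivation:
Step 1: current leaves = {6,8,9,10}. Remove leaf 6 (neighbor: 1).
Step 2: current leaves = {8,9,10}. Remove leaf 8 (neighbor: 7).
Step 3: current leaves = {7,9,10}. Remove leaf 7 (neighbor: 1).
Step 4: current leaves = {9,10}. Remove leaf 9 (neighbor: 2).
Step 5: current leaves = {2,10}. Remove leaf 2 (neighbor: 1).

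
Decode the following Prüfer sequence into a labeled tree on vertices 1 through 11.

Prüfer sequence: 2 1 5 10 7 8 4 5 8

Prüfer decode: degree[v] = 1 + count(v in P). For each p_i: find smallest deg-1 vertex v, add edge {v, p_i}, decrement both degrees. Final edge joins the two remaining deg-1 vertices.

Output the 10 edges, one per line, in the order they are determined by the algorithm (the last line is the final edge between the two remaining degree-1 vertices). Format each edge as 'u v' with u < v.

Initial degrees: {1:2, 2:2, 3:1, 4:2, 5:3, 6:1, 7:2, 8:3, 9:1, 10:2, 11:1}
Step 1: smallest deg-1 vertex = 3, p_1 = 2. Add edge {2,3}. Now deg[3]=0, deg[2]=1.
Step 2: smallest deg-1 vertex = 2, p_2 = 1. Add edge {1,2}. Now deg[2]=0, deg[1]=1.
Step 3: smallest deg-1 vertex = 1, p_3 = 5. Add edge {1,5}. Now deg[1]=0, deg[5]=2.
Step 4: smallest deg-1 vertex = 6, p_4 = 10. Add edge {6,10}. Now deg[6]=0, deg[10]=1.
Step 5: smallest deg-1 vertex = 9, p_5 = 7. Add edge {7,9}. Now deg[9]=0, deg[7]=1.
Step 6: smallest deg-1 vertex = 7, p_6 = 8. Add edge {7,8}. Now deg[7]=0, deg[8]=2.
Step 7: smallest deg-1 vertex = 10, p_7 = 4. Add edge {4,10}. Now deg[10]=0, deg[4]=1.
Step 8: smallest deg-1 vertex = 4, p_8 = 5. Add edge {4,5}. Now deg[4]=0, deg[5]=1.
Step 9: smallest deg-1 vertex = 5, p_9 = 8. Add edge {5,8}. Now deg[5]=0, deg[8]=1.
Final: two remaining deg-1 vertices are 8, 11. Add edge {8,11}.

Answer: 2 3
1 2
1 5
6 10
7 9
7 8
4 10
4 5
5 8
8 11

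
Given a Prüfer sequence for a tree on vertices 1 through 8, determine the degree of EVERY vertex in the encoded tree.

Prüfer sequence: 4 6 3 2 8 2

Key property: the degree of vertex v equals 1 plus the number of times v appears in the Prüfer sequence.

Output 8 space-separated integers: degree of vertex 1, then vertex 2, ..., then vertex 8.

Answer: 1 3 2 2 1 2 1 2

Derivation:
p_1 = 4: count[4] becomes 1
p_2 = 6: count[6] becomes 1
p_3 = 3: count[3] becomes 1
p_4 = 2: count[2] becomes 1
p_5 = 8: count[8] becomes 1
p_6 = 2: count[2] becomes 2
Degrees (1 + count): deg[1]=1+0=1, deg[2]=1+2=3, deg[3]=1+1=2, deg[4]=1+1=2, deg[5]=1+0=1, deg[6]=1+1=2, deg[7]=1+0=1, deg[8]=1+1=2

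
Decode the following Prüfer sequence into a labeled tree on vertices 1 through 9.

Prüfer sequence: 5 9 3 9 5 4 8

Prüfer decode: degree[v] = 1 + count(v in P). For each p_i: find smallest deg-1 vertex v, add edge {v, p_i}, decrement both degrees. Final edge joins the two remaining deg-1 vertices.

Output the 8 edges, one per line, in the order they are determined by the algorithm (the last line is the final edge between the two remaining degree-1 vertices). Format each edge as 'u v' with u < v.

Initial degrees: {1:1, 2:1, 3:2, 4:2, 5:3, 6:1, 7:1, 8:2, 9:3}
Step 1: smallest deg-1 vertex = 1, p_1 = 5. Add edge {1,5}. Now deg[1]=0, deg[5]=2.
Step 2: smallest deg-1 vertex = 2, p_2 = 9. Add edge {2,9}. Now deg[2]=0, deg[9]=2.
Step 3: smallest deg-1 vertex = 6, p_3 = 3. Add edge {3,6}. Now deg[6]=0, deg[3]=1.
Step 4: smallest deg-1 vertex = 3, p_4 = 9. Add edge {3,9}. Now deg[3]=0, deg[9]=1.
Step 5: smallest deg-1 vertex = 7, p_5 = 5. Add edge {5,7}. Now deg[7]=0, deg[5]=1.
Step 6: smallest deg-1 vertex = 5, p_6 = 4. Add edge {4,5}. Now deg[5]=0, deg[4]=1.
Step 7: smallest deg-1 vertex = 4, p_7 = 8. Add edge {4,8}. Now deg[4]=0, deg[8]=1.
Final: two remaining deg-1 vertices are 8, 9. Add edge {8,9}.

Answer: 1 5
2 9
3 6
3 9
5 7
4 5
4 8
8 9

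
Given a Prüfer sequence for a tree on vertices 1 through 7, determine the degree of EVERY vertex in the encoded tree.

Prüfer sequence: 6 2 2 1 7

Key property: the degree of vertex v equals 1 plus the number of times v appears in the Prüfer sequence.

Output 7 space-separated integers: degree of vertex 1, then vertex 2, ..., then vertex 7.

p_1 = 6: count[6] becomes 1
p_2 = 2: count[2] becomes 1
p_3 = 2: count[2] becomes 2
p_4 = 1: count[1] becomes 1
p_5 = 7: count[7] becomes 1
Degrees (1 + count): deg[1]=1+1=2, deg[2]=1+2=3, deg[3]=1+0=1, deg[4]=1+0=1, deg[5]=1+0=1, deg[6]=1+1=2, deg[7]=1+1=2

Answer: 2 3 1 1 1 2 2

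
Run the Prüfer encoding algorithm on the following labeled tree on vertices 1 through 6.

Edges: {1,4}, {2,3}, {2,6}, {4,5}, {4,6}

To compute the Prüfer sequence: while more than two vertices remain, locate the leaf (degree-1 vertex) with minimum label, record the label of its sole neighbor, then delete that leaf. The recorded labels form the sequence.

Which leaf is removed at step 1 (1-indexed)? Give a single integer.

Answer: 1

Derivation:
Step 1: current leaves = {1,3,5}. Remove leaf 1 (neighbor: 4).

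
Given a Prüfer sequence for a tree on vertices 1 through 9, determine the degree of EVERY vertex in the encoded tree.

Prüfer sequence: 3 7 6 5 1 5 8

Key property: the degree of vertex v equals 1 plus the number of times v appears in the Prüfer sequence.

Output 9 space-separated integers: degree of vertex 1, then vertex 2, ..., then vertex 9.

Answer: 2 1 2 1 3 2 2 2 1

Derivation:
p_1 = 3: count[3] becomes 1
p_2 = 7: count[7] becomes 1
p_3 = 6: count[6] becomes 1
p_4 = 5: count[5] becomes 1
p_5 = 1: count[1] becomes 1
p_6 = 5: count[5] becomes 2
p_7 = 8: count[8] becomes 1
Degrees (1 + count): deg[1]=1+1=2, deg[2]=1+0=1, deg[3]=1+1=2, deg[4]=1+0=1, deg[5]=1+2=3, deg[6]=1+1=2, deg[7]=1+1=2, deg[8]=1+1=2, deg[9]=1+0=1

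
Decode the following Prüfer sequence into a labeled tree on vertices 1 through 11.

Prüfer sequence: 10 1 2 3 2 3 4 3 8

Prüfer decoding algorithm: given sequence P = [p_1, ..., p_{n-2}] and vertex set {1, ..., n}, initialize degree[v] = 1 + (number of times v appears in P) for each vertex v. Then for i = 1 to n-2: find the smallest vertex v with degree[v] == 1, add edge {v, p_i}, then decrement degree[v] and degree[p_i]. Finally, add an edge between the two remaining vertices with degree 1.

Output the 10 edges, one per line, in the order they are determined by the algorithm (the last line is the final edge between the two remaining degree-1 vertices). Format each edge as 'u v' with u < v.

Answer: 5 10
1 6
1 2
3 7
2 9
2 3
4 10
3 4
3 8
8 11

Derivation:
Initial degrees: {1:2, 2:3, 3:4, 4:2, 5:1, 6:1, 7:1, 8:2, 9:1, 10:2, 11:1}
Step 1: smallest deg-1 vertex = 5, p_1 = 10. Add edge {5,10}. Now deg[5]=0, deg[10]=1.
Step 2: smallest deg-1 vertex = 6, p_2 = 1. Add edge {1,6}. Now deg[6]=0, deg[1]=1.
Step 3: smallest deg-1 vertex = 1, p_3 = 2. Add edge {1,2}. Now deg[1]=0, deg[2]=2.
Step 4: smallest deg-1 vertex = 7, p_4 = 3. Add edge {3,7}. Now deg[7]=0, deg[3]=3.
Step 5: smallest deg-1 vertex = 9, p_5 = 2. Add edge {2,9}. Now deg[9]=0, deg[2]=1.
Step 6: smallest deg-1 vertex = 2, p_6 = 3. Add edge {2,3}. Now deg[2]=0, deg[3]=2.
Step 7: smallest deg-1 vertex = 10, p_7 = 4. Add edge {4,10}. Now deg[10]=0, deg[4]=1.
Step 8: smallest deg-1 vertex = 4, p_8 = 3. Add edge {3,4}. Now deg[4]=0, deg[3]=1.
Step 9: smallest deg-1 vertex = 3, p_9 = 8. Add edge {3,8}. Now deg[3]=0, deg[8]=1.
Final: two remaining deg-1 vertices are 8, 11. Add edge {8,11}.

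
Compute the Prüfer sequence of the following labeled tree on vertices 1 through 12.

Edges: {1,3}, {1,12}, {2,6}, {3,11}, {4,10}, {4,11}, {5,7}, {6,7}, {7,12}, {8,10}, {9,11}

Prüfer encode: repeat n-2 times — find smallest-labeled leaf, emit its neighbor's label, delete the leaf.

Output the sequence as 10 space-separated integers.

Answer: 6 7 7 12 10 11 4 11 3 1

Derivation:
Step 1: leaves = {2,5,8,9}. Remove smallest leaf 2, emit neighbor 6.
Step 2: leaves = {5,6,8,9}. Remove smallest leaf 5, emit neighbor 7.
Step 3: leaves = {6,8,9}. Remove smallest leaf 6, emit neighbor 7.
Step 4: leaves = {7,8,9}. Remove smallest leaf 7, emit neighbor 12.
Step 5: leaves = {8,9,12}. Remove smallest leaf 8, emit neighbor 10.
Step 6: leaves = {9,10,12}. Remove smallest leaf 9, emit neighbor 11.
Step 7: leaves = {10,12}. Remove smallest leaf 10, emit neighbor 4.
Step 8: leaves = {4,12}. Remove smallest leaf 4, emit neighbor 11.
Step 9: leaves = {11,12}. Remove smallest leaf 11, emit neighbor 3.
Step 10: leaves = {3,12}. Remove smallest leaf 3, emit neighbor 1.
Done: 2 vertices remain (1, 12). Sequence = [6 7 7 12 10 11 4 11 3 1]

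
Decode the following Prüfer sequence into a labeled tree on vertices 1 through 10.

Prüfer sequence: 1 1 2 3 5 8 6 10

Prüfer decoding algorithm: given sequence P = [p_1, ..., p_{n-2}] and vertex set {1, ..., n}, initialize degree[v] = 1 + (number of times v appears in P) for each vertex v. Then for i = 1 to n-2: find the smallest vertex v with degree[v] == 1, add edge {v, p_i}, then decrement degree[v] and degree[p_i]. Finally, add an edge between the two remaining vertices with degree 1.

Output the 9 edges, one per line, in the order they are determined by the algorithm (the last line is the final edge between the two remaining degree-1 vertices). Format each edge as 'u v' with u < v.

Initial degrees: {1:3, 2:2, 3:2, 4:1, 5:2, 6:2, 7:1, 8:2, 9:1, 10:2}
Step 1: smallest deg-1 vertex = 4, p_1 = 1. Add edge {1,4}. Now deg[4]=0, deg[1]=2.
Step 2: smallest deg-1 vertex = 7, p_2 = 1. Add edge {1,7}. Now deg[7]=0, deg[1]=1.
Step 3: smallest deg-1 vertex = 1, p_3 = 2. Add edge {1,2}. Now deg[1]=0, deg[2]=1.
Step 4: smallest deg-1 vertex = 2, p_4 = 3. Add edge {2,3}. Now deg[2]=0, deg[3]=1.
Step 5: smallest deg-1 vertex = 3, p_5 = 5. Add edge {3,5}. Now deg[3]=0, deg[5]=1.
Step 6: smallest deg-1 vertex = 5, p_6 = 8. Add edge {5,8}. Now deg[5]=0, deg[8]=1.
Step 7: smallest deg-1 vertex = 8, p_7 = 6. Add edge {6,8}. Now deg[8]=0, deg[6]=1.
Step 8: smallest deg-1 vertex = 6, p_8 = 10. Add edge {6,10}. Now deg[6]=0, deg[10]=1.
Final: two remaining deg-1 vertices are 9, 10. Add edge {9,10}.

Answer: 1 4
1 7
1 2
2 3
3 5
5 8
6 8
6 10
9 10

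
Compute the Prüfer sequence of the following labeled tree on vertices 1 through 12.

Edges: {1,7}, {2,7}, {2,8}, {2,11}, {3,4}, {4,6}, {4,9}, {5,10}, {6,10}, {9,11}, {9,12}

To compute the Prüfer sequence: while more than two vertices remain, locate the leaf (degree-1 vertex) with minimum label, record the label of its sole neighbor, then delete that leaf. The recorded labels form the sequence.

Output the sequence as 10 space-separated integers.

Step 1: leaves = {1,3,5,8,12}. Remove smallest leaf 1, emit neighbor 7.
Step 2: leaves = {3,5,7,8,12}. Remove smallest leaf 3, emit neighbor 4.
Step 3: leaves = {5,7,8,12}. Remove smallest leaf 5, emit neighbor 10.
Step 4: leaves = {7,8,10,12}. Remove smallest leaf 7, emit neighbor 2.
Step 5: leaves = {8,10,12}. Remove smallest leaf 8, emit neighbor 2.
Step 6: leaves = {2,10,12}. Remove smallest leaf 2, emit neighbor 11.
Step 7: leaves = {10,11,12}. Remove smallest leaf 10, emit neighbor 6.
Step 8: leaves = {6,11,12}. Remove smallest leaf 6, emit neighbor 4.
Step 9: leaves = {4,11,12}. Remove smallest leaf 4, emit neighbor 9.
Step 10: leaves = {11,12}. Remove smallest leaf 11, emit neighbor 9.
Done: 2 vertices remain (9, 12). Sequence = [7 4 10 2 2 11 6 4 9 9]

Answer: 7 4 10 2 2 11 6 4 9 9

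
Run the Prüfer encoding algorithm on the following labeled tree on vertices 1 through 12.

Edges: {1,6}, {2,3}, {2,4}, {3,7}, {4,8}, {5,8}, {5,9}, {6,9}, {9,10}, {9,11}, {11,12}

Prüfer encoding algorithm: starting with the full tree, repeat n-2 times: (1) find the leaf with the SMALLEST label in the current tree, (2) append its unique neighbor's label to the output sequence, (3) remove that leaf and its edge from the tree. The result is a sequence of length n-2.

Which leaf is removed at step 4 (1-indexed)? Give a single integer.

Answer: 3

Derivation:
Step 1: current leaves = {1,7,10,12}. Remove leaf 1 (neighbor: 6).
Step 2: current leaves = {6,7,10,12}. Remove leaf 6 (neighbor: 9).
Step 3: current leaves = {7,10,12}. Remove leaf 7 (neighbor: 3).
Step 4: current leaves = {3,10,12}. Remove leaf 3 (neighbor: 2).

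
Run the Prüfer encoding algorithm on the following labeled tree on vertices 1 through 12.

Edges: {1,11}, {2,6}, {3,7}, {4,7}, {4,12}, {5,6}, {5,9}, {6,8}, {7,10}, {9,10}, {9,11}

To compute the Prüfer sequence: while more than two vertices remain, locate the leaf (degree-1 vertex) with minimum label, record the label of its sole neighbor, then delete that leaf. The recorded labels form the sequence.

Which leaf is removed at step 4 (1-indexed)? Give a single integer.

Step 1: current leaves = {1,2,3,8,12}. Remove leaf 1 (neighbor: 11).
Step 2: current leaves = {2,3,8,11,12}. Remove leaf 2 (neighbor: 6).
Step 3: current leaves = {3,8,11,12}. Remove leaf 3 (neighbor: 7).
Step 4: current leaves = {8,11,12}. Remove leaf 8 (neighbor: 6).

Answer: 8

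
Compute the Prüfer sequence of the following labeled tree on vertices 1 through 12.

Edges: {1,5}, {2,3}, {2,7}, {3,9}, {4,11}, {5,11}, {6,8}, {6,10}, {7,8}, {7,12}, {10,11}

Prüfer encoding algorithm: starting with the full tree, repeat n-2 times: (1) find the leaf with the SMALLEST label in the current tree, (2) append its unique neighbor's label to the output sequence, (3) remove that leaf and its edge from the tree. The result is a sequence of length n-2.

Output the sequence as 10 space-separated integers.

Answer: 5 11 11 3 2 7 10 6 8 7

Derivation:
Step 1: leaves = {1,4,9,12}. Remove smallest leaf 1, emit neighbor 5.
Step 2: leaves = {4,5,9,12}. Remove smallest leaf 4, emit neighbor 11.
Step 3: leaves = {5,9,12}. Remove smallest leaf 5, emit neighbor 11.
Step 4: leaves = {9,11,12}. Remove smallest leaf 9, emit neighbor 3.
Step 5: leaves = {3,11,12}. Remove smallest leaf 3, emit neighbor 2.
Step 6: leaves = {2,11,12}. Remove smallest leaf 2, emit neighbor 7.
Step 7: leaves = {11,12}. Remove smallest leaf 11, emit neighbor 10.
Step 8: leaves = {10,12}. Remove smallest leaf 10, emit neighbor 6.
Step 9: leaves = {6,12}. Remove smallest leaf 6, emit neighbor 8.
Step 10: leaves = {8,12}. Remove smallest leaf 8, emit neighbor 7.
Done: 2 vertices remain (7, 12). Sequence = [5 11 11 3 2 7 10 6 8 7]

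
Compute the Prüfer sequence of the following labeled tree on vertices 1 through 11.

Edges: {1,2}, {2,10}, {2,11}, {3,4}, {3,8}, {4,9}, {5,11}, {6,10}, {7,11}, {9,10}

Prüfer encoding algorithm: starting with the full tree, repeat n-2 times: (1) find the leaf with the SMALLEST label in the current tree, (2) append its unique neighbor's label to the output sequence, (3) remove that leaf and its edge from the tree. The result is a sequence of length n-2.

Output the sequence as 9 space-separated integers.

Step 1: leaves = {1,5,6,7,8}. Remove smallest leaf 1, emit neighbor 2.
Step 2: leaves = {5,6,7,8}. Remove smallest leaf 5, emit neighbor 11.
Step 3: leaves = {6,7,8}. Remove smallest leaf 6, emit neighbor 10.
Step 4: leaves = {7,8}. Remove smallest leaf 7, emit neighbor 11.
Step 5: leaves = {8,11}. Remove smallest leaf 8, emit neighbor 3.
Step 6: leaves = {3,11}. Remove smallest leaf 3, emit neighbor 4.
Step 7: leaves = {4,11}. Remove smallest leaf 4, emit neighbor 9.
Step 8: leaves = {9,11}. Remove smallest leaf 9, emit neighbor 10.
Step 9: leaves = {10,11}. Remove smallest leaf 10, emit neighbor 2.
Done: 2 vertices remain (2, 11). Sequence = [2 11 10 11 3 4 9 10 2]

Answer: 2 11 10 11 3 4 9 10 2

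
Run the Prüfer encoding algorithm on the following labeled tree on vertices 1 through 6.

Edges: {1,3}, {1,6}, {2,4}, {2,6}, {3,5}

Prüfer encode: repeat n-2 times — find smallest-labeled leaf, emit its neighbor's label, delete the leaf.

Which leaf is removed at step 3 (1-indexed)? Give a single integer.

Answer: 5

Derivation:
Step 1: current leaves = {4,5}. Remove leaf 4 (neighbor: 2).
Step 2: current leaves = {2,5}. Remove leaf 2 (neighbor: 6).
Step 3: current leaves = {5,6}. Remove leaf 5 (neighbor: 3).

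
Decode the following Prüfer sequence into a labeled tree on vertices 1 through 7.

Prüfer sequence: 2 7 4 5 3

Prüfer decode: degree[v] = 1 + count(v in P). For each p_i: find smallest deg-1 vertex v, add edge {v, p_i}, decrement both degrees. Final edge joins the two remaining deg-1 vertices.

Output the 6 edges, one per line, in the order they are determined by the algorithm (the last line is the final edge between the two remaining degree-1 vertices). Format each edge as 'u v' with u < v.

Initial degrees: {1:1, 2:2, 3:2, 4:2, 5:2, 6:1, 7:2}
Step 1: smallest deg-1 vertex = 1, p_1 = 2. Add edge {1,2}. Now deg[1]=0, deg[2]=1.
Step 2: smallest deg-1 vertex = 2, p_2 = 7. Add edge {2,7}. Now deg[2]=0, deg[7]=1.
Step 3: smallest deg-1 vertex = 6, p_3 = 4. Add edge {4,6}. Now deg[6]=0, deg[4]=1.
Step 4: smallest deg-1 vertex = 4, p_4 = 5. Add edge {4,5}. Now deg[4]=0, deg[5]=1.
Step 5: smallest deg-1 vertex = 5, p_5 = 3. Add edge {3,5}. Now deg[5]=0, deg[3]=1.
Final: two remaining deg-1 vertices are 3, 7. Add edge {3,7}.

Answer: 1 2
2 7
4 6
4 5
3 5
3 7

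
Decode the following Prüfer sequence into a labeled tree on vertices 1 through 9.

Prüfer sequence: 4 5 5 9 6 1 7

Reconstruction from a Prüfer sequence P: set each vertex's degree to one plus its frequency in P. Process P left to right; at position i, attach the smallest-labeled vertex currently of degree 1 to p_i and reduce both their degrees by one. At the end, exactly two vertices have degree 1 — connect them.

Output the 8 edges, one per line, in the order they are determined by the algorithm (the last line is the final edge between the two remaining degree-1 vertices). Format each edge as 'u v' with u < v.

Initial degrees: {1:2, 2:1, 3:1, 4:2, 5:3, 6:2, 7:2, 8:1, 9:2}
Step 1: smallest deg-1 vertex = 2, p_1 = 4. Add edge {2,4}. Now deg[2]=0, deg[4]=1.
Step 2: smallest deg-1 vertex = 3, p_2 = 5. Add edge {3,5}. Now deg[3]=0, deg[5]=2.
Step 3: smallest deg-1 vertex = 4, p_3 = 5. Add edge {4,5}. Now deg[4]=0, deg[5]=1.
Step 4: smallest deg-1 vertex = 5, p_4 = 9. Add edge {5,9}. Now deg[5]=0, deg[9]=1.
Step 5: smallest deg-1 vertex = 8, p_5 = 6. Add edge {6,8}. Now deg[8]=0, deg[6]=1.
Step 6: smallest deg-1 vertex = 6, p_6 = 1. Add edge {1,6}. Now deg[6]=0, deg[1]=1.
Step 7: smallest deg-1 vertex = 1, p_7 = 7. Add edge {1,7}. Now deg[1]=0, deg[7]=1.
Final: two remaining deg-1 vertices are 7, 9. Add edge {7,9}.

Answer: 2 4
3 5
4 5
5 9
6 8
1 6
1 7
7 9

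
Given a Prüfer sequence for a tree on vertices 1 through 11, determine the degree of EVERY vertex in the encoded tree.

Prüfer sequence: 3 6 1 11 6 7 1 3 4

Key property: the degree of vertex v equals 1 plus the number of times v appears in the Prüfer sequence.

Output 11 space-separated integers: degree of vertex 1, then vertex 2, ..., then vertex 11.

Answer: 3 1 3 2 1 3 2 1 1 1 2

Derivation:
p_1 = 3: count[3] becomes 1
p_2 = 6: count[6] becomes 1
p_3 = 1: count[1] becomes 1
p_4 = 11: count[11] becomes 1
p_5 = 6: count[6] becomes 2
p_6 = 7: count[7] becomes 1
p_7 = 1: count[1] becomes 2
p_8 = 3: count[3] becomes 2
p_9 = 4: count[4] becomes 1
Degrees (1 + count): deg[1]=1+2=3, deg[2]=1+0=1, deg[3]=1+2=3, deg[4]=1+1=2, deg[5]=1+0=1, deg[6]=1+2=3, deg[7]=1+1=2, deg[8]=1+0=1, deg[9]=1+0=1, deg[10]=1+0=1, deg[11]=1+1=2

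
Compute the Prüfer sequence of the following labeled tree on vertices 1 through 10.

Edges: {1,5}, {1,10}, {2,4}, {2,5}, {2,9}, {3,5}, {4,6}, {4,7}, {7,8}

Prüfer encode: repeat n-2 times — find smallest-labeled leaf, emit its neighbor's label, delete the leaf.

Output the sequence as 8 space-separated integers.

Step 1: leaves = {3,6,8,9,10}. Remove smallest leaf 3, emit neighbor 5.
Step 2: leaves = {6,8,9,10}. Remove smallest leaf 6, emit neighbor 4.
Step 3: leaves = {8,9,10}. Remove smallest leaf 8, emit neighbor 7.
Step 4: leaves = {7,9,10}. Remove smallest leaf 7, emit neighbor 4.
Step 5: leaves = {4,9,10}. Remove smallest leaf 4, emit neighbor 2.
Step 6: leaves = {9,10}. Remove smallest leaf 9, emit neighbor 2.
Step 7: leaves = {2,10}. Remove smallest leaf 2, emit neighbor 5.
Step 8: leaves = {5,10}. Remove smallest leaf 5, emit neighbor 1.
Done: 2 vertices remain (1, 10). Sequence = [5 4 7 4 2 2 5 1]

Answer: 5 4 7 4 2 2 5 1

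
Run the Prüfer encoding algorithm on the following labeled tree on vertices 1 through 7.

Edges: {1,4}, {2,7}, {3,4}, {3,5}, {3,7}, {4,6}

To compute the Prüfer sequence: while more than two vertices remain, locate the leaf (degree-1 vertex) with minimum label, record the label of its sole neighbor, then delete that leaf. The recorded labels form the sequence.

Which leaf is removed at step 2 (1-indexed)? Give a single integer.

Answer: 2

Derivation:
Step 1: current leaves = {1,2,5,6}. Remove leaf 1 (neighbor: 4).
Step 2: current leaves = {2,5,6}. Remove leaf 2 (neighbor: 7).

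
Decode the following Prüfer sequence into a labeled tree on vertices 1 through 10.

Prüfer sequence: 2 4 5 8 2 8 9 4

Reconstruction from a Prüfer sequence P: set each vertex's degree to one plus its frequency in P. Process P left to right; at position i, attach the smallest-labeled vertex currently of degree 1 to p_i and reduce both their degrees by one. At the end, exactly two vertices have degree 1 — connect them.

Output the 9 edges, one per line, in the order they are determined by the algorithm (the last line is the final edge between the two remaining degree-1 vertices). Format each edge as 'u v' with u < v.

Initial degrees: {1:1, 2:3, 3:1, 4:3, 5:2, 6:1, 7:1, 8:3, 9:2, 10:1}
Step 1: smallest deg-1 vertex = 1, p_1 = 2. Add edge {1,2}. Now deg[1]=0, deg[2]=2.
Step 2: smallest deg-1 vertex = 3, p_2 = 4. Add edge {3,4}. Now deg[3]=0, deg[4]=2.
Step 3: smallest deg-1 vertex = 6, p_3 = 5. Add edge {5,6}. Now deg[6]=0, deg[5]=1.
Step 4: smallest deg-1 vertex = 5, p_4 = 8. Add edge {5,8}. Now deg[5]=0, deg[8]=2.
Step 5: smallest deg-1 vertex = 7, p_5 = 2. Add edge {2,7}. Now deg[7]=0, deg[2]=1.
Step 6: smallest deg-1 vertex = 2, p_6 = 8. Add edge {2,8}. Now deg[2]=0, deg[8]=1.
Step 7: smallest deg-1 vertex = 8, p_7 = 9. Add edge {8,9}. Now deg[8]=0, deg[9]=1.
Step 8: smallest deg-1 vertex = 9, p_8 = 4. Add edge {4,9}. Now deg[9]=0, deg[4]=1.
Final: two remaining deg-1 vertices are 4, 10. Add edge {4,10}.

Answer: 1 2
3 4
5 6
5 8
2 7
2 8
8 9
4 9
4 10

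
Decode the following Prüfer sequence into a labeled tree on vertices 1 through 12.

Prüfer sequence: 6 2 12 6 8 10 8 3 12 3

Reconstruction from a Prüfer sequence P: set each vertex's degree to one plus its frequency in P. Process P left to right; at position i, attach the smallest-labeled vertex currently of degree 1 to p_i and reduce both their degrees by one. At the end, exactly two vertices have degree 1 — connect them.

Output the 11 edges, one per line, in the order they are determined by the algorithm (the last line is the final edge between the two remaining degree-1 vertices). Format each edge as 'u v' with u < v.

Answer: 1 6
2 4
2 12
5 6
6 8
7 10
8 9
3 8
10 12
3 11
3 12

Derivation:
Initial degrees: {1:1, 2:2, 3:3, 4:1, 5:1, 6:3, 7:1, 8:3, 9:1, 10:2, 11:1, 12:3}
Step 1: smallest deg-1 vertex = 1, p_1 = 6. Add edge {1,6}. Now deg[1]=0, deg[6]=2.
Step 2: smallest deg-1 vertex = 4, p_2 = 2. Add edge {2,4}. Now deg[4]=0, deg[2]=1.
Step 3: smallest deg-1 vertex = 2, p_3 = 12. Add edge {2,12}. Now deg[2]=0, deg[12]=2.
Step 4: smallest deg-1 vertex = 5, p_4 = 6. Add edge {5,6}. Now deg[5]=0, deg[6]=1.
Step 5: smallest deg-1 vertex = 6, p_5 = 8. Add edge {6,8}. Now deg[6]=0, deg[8]=2.
Step 6: smallest deg-1 vertex = 7, p_6 = 10. Add edge {7,10}. Now deg[7]=0, deg[10]=1.
Step 7: smallest deg-1 vertex = 9, p_7 = 8. Add edge {8,9}. Now deg[9]=0, deg[8]=1.
Step 8: smallest deg-1 vertex = 8, p_8 = 3. Add edge {3,8}. Now deg[8]=0, deg[3]=2.
Step 9: smallest deg-1 vertex = 10, p_9 = 12. Add edge {10,12}. Now deg[10]=0, deg[12]=1.
Step 10: smallest deg-1 vertex = 11, p_10 = 3. Add edge {3,11}. Now deg[11]=0, deg[3]=1.
Final: two remaining deg-1 vertices are 3, 12. Add edge {3,12}.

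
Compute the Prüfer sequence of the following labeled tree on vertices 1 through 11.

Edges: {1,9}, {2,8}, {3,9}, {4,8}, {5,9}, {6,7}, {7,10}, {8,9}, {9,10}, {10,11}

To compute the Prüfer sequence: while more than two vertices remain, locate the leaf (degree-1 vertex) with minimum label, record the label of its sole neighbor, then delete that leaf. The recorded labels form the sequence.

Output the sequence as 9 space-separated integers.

Answer: 9 8 9 8 9 7 10 9 10

Derivation:
Step 1: leaves = {1,2,3,4,5,6,11}. Remove smallest leaf 1, emit neighbor 9.
Step 2: leaves = {2,3,4,5,6,11}. Remove smallest leaf 2, emit neighbor 8.
Step 3: leaves = {3,4,5,6,11}. Remove smallest leaf 3, emit neighbor 9.
Step 4: leaves = {4,5,6,11}. Remove smallest leaf 4, emit neighbor 8.
Step 5: leaves = {5,6,8,11}. Remove smallest leaf 5, emit neighbor 9.
Step 6: leaves = {6,8,11}. Remove smallest leaf 6, emit neighbor 7.
Step 7: leaves = {7,8,11}. Remove smallest leaf 7, emit neighbor 10.
Step 8: leaves = {8,11}. Remove smallest leaf 8, emit neighbor 9.
Step 9: leaves = {9,11}. Remove smallest leaf 9, emit neighbor 10.
Done: 2 vertices remain (10, 11). Sequence = [9 8 9 8 9 7 10 9 10]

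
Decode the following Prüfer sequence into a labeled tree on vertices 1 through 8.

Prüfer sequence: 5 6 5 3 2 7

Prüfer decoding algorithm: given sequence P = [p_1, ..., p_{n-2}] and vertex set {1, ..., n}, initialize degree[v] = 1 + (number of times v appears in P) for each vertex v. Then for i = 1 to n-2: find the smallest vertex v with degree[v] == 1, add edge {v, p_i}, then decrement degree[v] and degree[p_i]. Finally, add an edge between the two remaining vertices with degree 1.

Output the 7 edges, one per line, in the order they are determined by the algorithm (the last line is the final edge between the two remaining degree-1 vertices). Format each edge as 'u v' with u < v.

Answer: 1 5
4 6
5 6
3 5
2 3
2 7
7 8

Derivation:
Initial degrees: {1:1, 2:2, 3:2, 4:1, 5:3, 6:2, 7:2, 8:1}
Step 1: smallest deg-1 vertex = 1, p_1 = 5. Add edge {1,5}. Now deg[1]=0, deg[5]=2.
Step 2: smallest deg-1 vertex = 4, p_2 = 6. Add edge {4,6}. Now deg[4]=0, deg[6]=1.
Step 3: smallest deg-1 vertex = 6, p_3 = 5. Add edge {5,6}. Now deg[6]=0, deg[5]=1.
Step 4: smallest deg-1 vertex = 5, p_4 = 3. Add edge {3,5}. Now deg[5]=0, deg[3]=1.
Step 5: smallest deg-1 vertex = 3, p_5 = 2. Add edge {2,3}. Now deg[3]=0, deg[2]=1.
Step 6: smallest deg-1 vertex = 2, p_6 = 7. Add edge {2,7}. Now deg[2]=0, deg[7]=1.
Final: two remaining deg-1 vertices are 7, 8. Add edge {7,8}.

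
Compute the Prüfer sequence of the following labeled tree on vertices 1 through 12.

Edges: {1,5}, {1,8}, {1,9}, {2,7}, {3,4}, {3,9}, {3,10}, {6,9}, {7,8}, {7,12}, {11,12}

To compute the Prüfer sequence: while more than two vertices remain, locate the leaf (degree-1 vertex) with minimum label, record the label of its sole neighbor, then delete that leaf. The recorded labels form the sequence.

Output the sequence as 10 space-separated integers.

Step 1: leaves = {2,4,5,6,10,11}. Remove smallest leaf 2, emit neighbor 7.
Step 2: leaves = {4,5,6,10,11}. Remove smallest leaf 4, emit neighbor 3.
Step 3: leaves = {5,6,10,11}. Remove smallest leaf 5, emit neighbor 1.
Step 4: leaves = {6,10,11}. Remove smallest leaf 6, emit neighbor 9.
Step 5: leaves = {10,11}. Remove smallest leaf 10, emit neighbor 3.
Step 6: leaves = {3,11}. Remove smallest leaf 3, emit neighbor 9.
Step 7: leaves = {9,11}. Remove smallest leaf 9, emit neighbor 1.
Step 8: leaves = {1,11}. Remove smallest leaf 1, emit neighbor 8.
Step 9: leaves = {8,11}. Remove smallest leaf 8, emit neighbor 7.
Step 10: leaves = {7,11}. Remove smallest leaf 7, emit neighbor 12.
Done: 2 vertices remain (11, 12). Sequence = [7 3 1 9 3 9 1 8 7 12]

Answer: 7 3 1 9 3 9 1 8 7 12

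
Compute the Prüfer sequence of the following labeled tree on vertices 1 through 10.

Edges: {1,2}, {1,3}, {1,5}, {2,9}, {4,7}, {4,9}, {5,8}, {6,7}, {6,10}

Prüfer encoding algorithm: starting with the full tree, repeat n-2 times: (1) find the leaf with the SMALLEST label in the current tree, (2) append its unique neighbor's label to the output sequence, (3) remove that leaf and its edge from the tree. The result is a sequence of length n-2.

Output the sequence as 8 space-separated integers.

Answer: 1 5 1 2 9 4 7 6

Derivation:
Step 1: leaves = {3,8,10}. Remove smallest leaf 3, emit neighbor 1.
Step 2: leaves = {8,10}. Remove smallest leaf 8, emit neighbor 5.
Step 3: leaves = {5,10}. Remove smallest leaf 5, emit neighbor 1.
Step 4: leaves = {1,10}. Remove smallest leaf 1, emit neighbor 2.
Step 5: leaves = {2,10}. Remove smallest leaf 2, emit neighbor 9.
Step 6: leaves = {9,10}. Remove smallest leaf 9, emit neighbor 4.
Step 7: leaves = {4,10}. Remove smallest leaf 4, emit neighbor 7.
Step 8: leaves = {7,10}. Remove smallest leaf 7, emit neighbor 6.
Done: 2 vertices remain (6, 10). Sequence = [1 5 1 2 9 4 7 6]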